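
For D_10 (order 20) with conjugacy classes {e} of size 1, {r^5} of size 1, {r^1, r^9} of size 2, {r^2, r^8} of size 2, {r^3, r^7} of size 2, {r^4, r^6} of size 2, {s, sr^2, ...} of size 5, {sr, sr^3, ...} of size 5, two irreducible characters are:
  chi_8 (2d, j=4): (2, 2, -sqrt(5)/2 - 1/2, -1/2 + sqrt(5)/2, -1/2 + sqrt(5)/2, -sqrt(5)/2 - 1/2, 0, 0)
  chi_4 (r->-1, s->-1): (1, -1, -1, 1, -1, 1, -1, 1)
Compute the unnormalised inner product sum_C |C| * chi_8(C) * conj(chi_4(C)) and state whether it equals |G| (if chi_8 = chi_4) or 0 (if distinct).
Sum = 0; so <chi_8, chi_4> = 0 (distinct irreducibles are orthogonal).

Working: Compute term by term over conjugacy classes (|C| * chi_8(C) * conj(chi_4(C))):
  1*(2)*conj(1) + 1*(2)*conj(-1) + 2*(-sqrt(5)/2 - 1/2)*conj(-1) + 2*(-1/2 + sqrt(5)/2)*conj(1) + 2*(-1/2 + sqrt(5)/2)*conj(-1) + 2*(-sqrt(5)/2 - 1/2)*conj(1) + 5*(0)*conj(-1) + 5*(0)*conj(1)
  = (2) + (-2) + (1 + sqrt(5)) + (-1 + sqrt(5)) + (1 - sqrt(5)) + (-sqrt(5) - 1) + (0) + (0)
  = 0.
Dividing by |G| = 20 gives 0/20 = 0, matching the row-orthogonality relation <chi_8, chi_4> = [chi_8 = chi_4].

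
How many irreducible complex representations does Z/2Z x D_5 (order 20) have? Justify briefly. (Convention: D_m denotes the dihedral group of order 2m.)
8

Explanation: The number of irreducible complex representations of a finite group equals its number of conjugacy classes. For a direct product, #classes(G x H) = #classes(G) * #classes(H). Z/2Z has 2 classes (abelian), D_5 has 4 classes, so 2 * 4 = 8, so Z/2Z x D_5 (order 20) has exactly 8 irreducible complex representations.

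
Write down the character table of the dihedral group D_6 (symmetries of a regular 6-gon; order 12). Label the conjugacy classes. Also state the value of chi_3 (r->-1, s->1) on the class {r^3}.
Conjugacy classes: {e} of size 1, {r^3} of size 1, {r^1, r^5} of size 2, {r^2, r^4} of size 2, {s, sr^2, ...} of size 3, {sr, sr^3, ...} of size 3.
Character table:
  irrep \ class              {e} (size 1)  {r^3} (size 1)  {r^1, r^5} (size 2)  {r^2, r^4} (size 2)  {s, sr^2, ...} (size 3)  {sr, sr^3, ...} (size 3)
  chi_1 (triv)               1             1               1                    1                    1                        1                       
  chi_2 (sign: r->1, s->-1)  1             1               1                    1                    -1                       -1                      
  chi_3 (r->-1, s->1)        1             -1              -1                   1                    1                        -1                      
  chi_4 (r->-1, s->-1)       1             -1              -1                   1                    -1                       1                       
  chi_5 (2d, j=1)            2             -2              1                    -1                   0                        0                       
  chi_6 (2d, j=2)            2             2               -1                   -1                   0                        0                       

Spot check: chi_3 (r->-1, s->1) on {r^3} = -1.

Proof sketch: D_6 has order 2*6 = 12 with 6 conjugacy classes, hence 6 irreducibles. Sum of squared dims 1 + 1 + 1 + 1 + 4 + 4 = 12 = |G|. Linear characters come from the abelianisation; the 2-dimensional irreps have character r^k -> 2*cos(2*pi*j*k/6), reflections -> 0.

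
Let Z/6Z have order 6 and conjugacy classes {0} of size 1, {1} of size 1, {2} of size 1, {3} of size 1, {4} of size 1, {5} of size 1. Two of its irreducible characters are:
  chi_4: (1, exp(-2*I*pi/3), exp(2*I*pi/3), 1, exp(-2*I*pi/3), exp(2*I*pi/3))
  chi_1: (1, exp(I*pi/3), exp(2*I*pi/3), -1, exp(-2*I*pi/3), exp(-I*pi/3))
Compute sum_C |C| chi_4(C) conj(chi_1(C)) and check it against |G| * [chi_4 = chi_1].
Sum = 0; so <chi_4, chi_1> = 0 (distinct irreducibles are orthogonal).

Explanation: Compute term by term over conjugacy classes (|C| * chi_4(C) * conj(chi_1(C))):
  1*(1)*conj(1) + 1*(exp(-2*I*pi/3))*conj(exp(I*pi/3)) + 1*(exp(2*I*pi/3))*conj(exp(2*I*pi/3)) + 1*(1)*conj(-1) + 1*(exp(-2*I*pi/3))*conj(exp(-2*I*pi/3)) + 1*(exp(2*I*pi/3))*conj(exp(-I*pi/3))
  = (1) + (-1) + (1) + (-1) + (1) + (-1)
  = 0.
(Exp terms are combined using exp(i*s)*conj(exp(i*t)) = exp(i*(s-t)), and sums of them are collapsed using the identity that for every m > 1 the m distinct m-th roots of unity sum to 0, e.g. 1 + exp(2*I*pi/3) + exp(-2*I*pi/3) = 0.)
Dividing by |G| = 6 gives 0/6 = 0, matching the row-orthogonality relation <chi_4, chi_1> = [chi_4 = chi_1].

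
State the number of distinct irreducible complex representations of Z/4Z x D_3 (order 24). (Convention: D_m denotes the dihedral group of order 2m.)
12

Reasoning: The number of irreducible complex representations of a finite group equals its number of conjugacy classes. For a direct product, #classes(G x H) = #classes(G) * #classes(H). Z/4Z has 4 classes (abelian), D_3 has 3 classes, so 4 * 3 = 12, so Z/4Z x D_3 (order 24) has exactly 12 irreducible complex representations.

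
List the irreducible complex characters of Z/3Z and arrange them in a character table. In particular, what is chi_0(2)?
Character table of Z/3Z (irreps indexed chi_0,...,chi_2 with chi_k(m) = zeta_3^(k*m), zeta_3 = exp(2*pi*i/3)):
  irrep \ class  {0} (size 1)  {1} (size 1)    {2} (size 1)  
  chi_0          1             1               1             
  chi_1          1             exp(2*I*pi/3)   exp(-2*I*pi/3)
  chi_2          1             exp(-2*I*pi/3)  exp(2*I*pi/3) 

Spot check: chi_0(2) = zeta_3^(0*2) = zeta_3^0 = 1.

Solution. Z/3Z is abelian, so all 3 irreducible complex representations are 1-dimensional. They are given by chi_k(m) = zeta_3^(k*m) for k = 0,...,2. Row orthogonality: sum_m chi_k(m) conj(chi_l(m)) = 3 * [k = l].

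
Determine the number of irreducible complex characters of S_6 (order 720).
11

Solution. The number of irreducible complex representations of a finite group equals its number of conjugacy classes. Conjugacy classes in S_6 correspond to cycle types, i.e. partitions of 6; there are p(6) = 11 of them, so S_6 (order 720) has exactly 11 irreducible complex representations.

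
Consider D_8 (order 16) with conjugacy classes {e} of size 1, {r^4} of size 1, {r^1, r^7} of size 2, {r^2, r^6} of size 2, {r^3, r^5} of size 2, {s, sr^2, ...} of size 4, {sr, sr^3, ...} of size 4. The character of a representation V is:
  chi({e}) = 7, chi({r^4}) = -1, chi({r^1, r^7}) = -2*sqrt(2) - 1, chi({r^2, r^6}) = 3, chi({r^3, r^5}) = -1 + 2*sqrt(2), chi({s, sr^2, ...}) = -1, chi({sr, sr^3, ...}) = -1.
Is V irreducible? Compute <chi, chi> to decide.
Not irreducible (reducible): <chi, chi> = 7 > 1.

Explanation: <chi, chi> = (1/|G|) sum_C |C| * |chi(C)|^2 = (1/16)[1*|7|^2 + 1*|-1|^2 + 2*|-2*sqrt(2) - 1|^2 + 2*|3|^2 + 2*|-1 + 2*sqrt(2)|^2 + 4*|-1|^2 + 4*|-1|^2]
  = (1/16)[(49) + (1) + (8*sqrt(2) + 18) + (18) + (18 - 8*sqrt(2)) + (4) + (4)] = 112/16 = 7.
A character is irreducible iff <chi, chi> = 1, so this representation is reducible.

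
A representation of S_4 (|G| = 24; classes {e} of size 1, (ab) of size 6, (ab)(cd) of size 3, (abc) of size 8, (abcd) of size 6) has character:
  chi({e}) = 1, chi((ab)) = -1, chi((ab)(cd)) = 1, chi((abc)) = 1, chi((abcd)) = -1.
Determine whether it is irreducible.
Irreducible: <chi, chi> = 1.

Working: <chi, chi> = (1/|G|) sum_C |C| * |chi(C)|^2 = (1/24)[1*|1|^2 + 6*|-1|^2 + 3*|1|^2 + 8*|1|^2 + 6*|-1|^2]
  = (1/24)[(1) + (6) + (3) + (8) + (6)] = 24/24 = 1.
A character is irreducible iff <chi, chi> = 1, so this representation is irreducible.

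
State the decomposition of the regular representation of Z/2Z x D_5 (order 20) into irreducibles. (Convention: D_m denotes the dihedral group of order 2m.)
Each irreducible V_i of dimension d_i appears with multiplicity d_i, i.e. rho_reg = (direct sum over all irreducibles V_i) d_i V_i. The irreducible dimensions for Z/2Z x D_5 are 1, 1, 1, 1, 2, 2, 2, 2: 4 irreducibles of dimension 1, each with multiplicity 1; 4 irreducibles of dimension 2, each with multiplicity 2. Total dimension 4*1*1 + 4*2*2 = 20 = |G|.

Why: General theorem: in the regular representation of a finite group G, each irreducible appears with multiplicity equal to its dimension. Check: dim(rho_reg) = sum d_i^2 = 1 + 1 + 1 + 1 + 4 + 4 + 4 + 4 = 20 = |G|.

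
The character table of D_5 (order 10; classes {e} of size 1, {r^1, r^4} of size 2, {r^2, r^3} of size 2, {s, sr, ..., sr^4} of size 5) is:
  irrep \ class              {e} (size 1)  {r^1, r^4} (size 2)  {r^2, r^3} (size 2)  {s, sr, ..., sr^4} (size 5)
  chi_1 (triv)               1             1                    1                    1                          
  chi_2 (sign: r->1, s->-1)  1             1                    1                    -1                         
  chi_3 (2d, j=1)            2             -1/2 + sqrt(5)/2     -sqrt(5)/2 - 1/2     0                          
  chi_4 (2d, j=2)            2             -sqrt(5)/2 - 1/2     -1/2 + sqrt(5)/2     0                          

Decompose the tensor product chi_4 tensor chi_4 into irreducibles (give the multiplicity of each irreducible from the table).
chi_4 tensor chi_4 = chi_1 + chi_2 + chi_3 (all other irreducibles have multiplicity 0).

Details: The character of a tensor product is the pointwise product (chi_4 * chi_4)(C) = chi_4(C) * chi_4(C):
  {e}: (2)*(2), {r^1, r^4}: (-sqrt(5)/2 - 1/2)*(-sqrt(5)/2 - 1/2), {r^2, r^3}: (-1/2 + sqrt(5)/2)*(-1/2 + sqrt(5)/2), {s, sr, ..., sr^4}: (0)*(0)
so (chi_4 * chi_4) takes values
  {e} -> 4, {r^1, r^4} -> sqrt(5)/2 + 3/2, {r^2, r^3} -> 3/2 - sqrt(5)/2, {s, sr, ..., sr^4} -> 0.
Now take the inner product of this character with each irreducible chi from the table, <chi_4*chi_4, chi> = (1/10) sum_C |C| (chi_4*chi_4)(C) conj(chi(C)):
  <chi_4*chi_4, chi_1> = (1/10)[1*(4)*conj(1) + 2*(sqrt(5)/2 + 3/2)*conj(1) + 2*(3/2 - sqrt(5)/2)*conj(1) + 5*(0)*conj(1)]
      = (1/10)[(4) + (sqrt(5) + 3) + (3 - sqrt(5)) + (0)] = 10/10 = 1
  <chi_4*chi_4, chi_2> = (1/10)[1*(4)*conj(1) + 2*(sqrt(5)/2 + 3/2)*conj(1) + 2*(3/2 - sqrt(5)/2)*conj(1) + 5*(0)*conj(-1)]
      = (1/10)[(4) + (sqrt(5) + 3) + (3 - sqrt(5)) + (0)] = 10/10 = 1
  <chi_4*chi_4, chi_3> = (1/10)[1*(4)*conj(2) + 2*(sqrt(5)/2 + 3/2)*conj(-1/2 + sqrt(5)/2) + 2*(3/2 - sqrt(5)/2)*conj(-sqrt(5)/2 - 1/2) + 5*(0)*conj(0)]
      = (1/10)[(8) + (1 + sqrt(5)) + (1 - sqrt(5)) + (0)] = 10/10 = 1
  <chi_4*chi_4, chi_4> = (1/10)[1*(4)*conj(2) + 2*(sqrt(5)/2 + 3/2)*conj(-sqrt(5)/2 - 1/2) + 2*(3/2 - sqrt(5)/2)*conj(-1/2 + sqrt(5)/2) + 5*(0)*conj(0)]
      = (1/10)[(8) + (-2*sqrt(5) - 4) + (-4 + 2*sqrt(5)) + (0)] = 0/10 = 0
Hence the multiplicities are chi_1: 1, chi_2: 1, chi_3: 1. Dimension check: dim(chi_4)*dim(chi_4) = 2*2 = 4 and sum (mult * dim) = 1*1 + 1*1 + 1*2 = 4.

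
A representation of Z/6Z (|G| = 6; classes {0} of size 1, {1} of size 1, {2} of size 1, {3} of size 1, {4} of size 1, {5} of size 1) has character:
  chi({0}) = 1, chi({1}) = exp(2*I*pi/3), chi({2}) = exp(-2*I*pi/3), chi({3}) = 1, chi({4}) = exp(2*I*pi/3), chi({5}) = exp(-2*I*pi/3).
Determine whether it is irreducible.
Irreducible: <chi, chi> = 1.

Why: <chi, chi> = (1/|G|) sum_C |C| * |chi(C)|^2 = (1/6)[1*|1|^2 + 1*|exp(2*I*pi/3)|^2 + 1*|exp(-2*I*pi/3)|^2 + 1*|1|^2 + 1*|exp(2*I*pi/3)|^2 + 1*|exp(-2*I*pi/3)|^2]
  = (1/6)[(1) + (1) + (1) + (1) + (1) + (1)] = 6/6 = 1.
(Exp terms are combined using exp(i*s)*conj(exp(i*t)) = exp(i*(s-t)), and sums of them are collapsed using the identity that for every m > 1 the m distinct m-th roots of unity sum to 0, e.g. 1 + exp(2*I*pi/3) + exp(-2*I*pi/3) = 0.)
A character is irreducible iff <chi, chi> = 1, so this representation is irreducible.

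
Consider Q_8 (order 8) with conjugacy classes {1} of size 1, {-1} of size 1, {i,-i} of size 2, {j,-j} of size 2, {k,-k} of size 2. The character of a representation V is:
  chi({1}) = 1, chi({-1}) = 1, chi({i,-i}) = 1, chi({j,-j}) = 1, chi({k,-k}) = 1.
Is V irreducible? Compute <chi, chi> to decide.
Irreducible: <chi, chi> = 1.

Details: <chi, chi> = (1/|G|) sum_C |C| * |chi(C)|^2 = (1/8)[1*|1|^2 + 1*|1|^2 + 2*|1|^2 + 2*|1|^2 + 2*|1|^2]
  = (1/8)[(1) + (1) + (2) + (2) + (2)] = 8/8 = 1.
A character is irreducible iff <chi, chi> = 1, so this representation is irreducible.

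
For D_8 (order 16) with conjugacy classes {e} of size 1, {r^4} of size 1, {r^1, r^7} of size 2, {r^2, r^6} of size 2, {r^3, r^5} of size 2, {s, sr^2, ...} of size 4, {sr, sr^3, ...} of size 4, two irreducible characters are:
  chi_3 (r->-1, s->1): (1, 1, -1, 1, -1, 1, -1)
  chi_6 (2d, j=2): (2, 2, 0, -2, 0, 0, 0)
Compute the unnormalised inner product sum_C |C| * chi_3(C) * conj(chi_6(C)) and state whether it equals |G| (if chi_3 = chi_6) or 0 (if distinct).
Sum = 0; so <chi_3, chi_6> = 0 (distinct irreducibles are orthogonal).

Why: Compute term by term over conjugacy classes (|C| * chi_3(C) * conj(chi_6(C))):
  1*(1)*conj(2) + 1*(1)*conj(2) + 2*(-1)*conj(0) + 2*(1)*conj(-2) + 2*(-1)*conj(0) + 4*(1)*conj(0) + 4*(-1)*conj(0)
  = (2) + (2) + (0) + (-4) + (0) + (0) + (0)
  = 0.
Dividing by |G| = 16 gives 0/16 = 0, matching the row-orthogonality relation <chi_3, chi_6> = [chi_3 = chi_6].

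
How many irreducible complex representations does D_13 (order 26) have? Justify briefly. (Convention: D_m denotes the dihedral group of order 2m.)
8

Working: The number of irreducible complex representations of a finite group equals its number of conjugacy classes. D_13 has 8 conjugacy classes ((n+3)/2 for n odd), so D_13 (order 26) has exactly 8 irreducible complex representations.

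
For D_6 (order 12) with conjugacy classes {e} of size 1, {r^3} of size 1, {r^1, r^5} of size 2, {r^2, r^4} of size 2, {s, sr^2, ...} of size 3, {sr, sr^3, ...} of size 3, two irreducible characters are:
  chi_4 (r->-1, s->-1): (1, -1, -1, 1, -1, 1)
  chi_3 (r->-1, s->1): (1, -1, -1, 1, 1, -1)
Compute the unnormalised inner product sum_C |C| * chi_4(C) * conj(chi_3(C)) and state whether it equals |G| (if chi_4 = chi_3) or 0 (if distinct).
Sum = 0; so <chi_4, chi_3> = 0 (distinct irreducibles are orthogonal).

Working: Compute term by term over conjugacy classes (|C| * chi_4(C) * conj(chi_3(C))):
  1*(1)*conj(1) + 1*(-1)*conj(-1) + 2*(-1)*conj(-1) + 2*(1)*conj(1) + 3*(-1)*conj(1) + 3*(1)*conj(-1)
  = (1) + (1) + (2) + (2) + (-3) + (-3)
  = 0.
Dividing by |G| = 12 gives 0/12 = 0, matching the row-orthogonality relation <chi_4, chi_3> = [chi_4 = chi_3].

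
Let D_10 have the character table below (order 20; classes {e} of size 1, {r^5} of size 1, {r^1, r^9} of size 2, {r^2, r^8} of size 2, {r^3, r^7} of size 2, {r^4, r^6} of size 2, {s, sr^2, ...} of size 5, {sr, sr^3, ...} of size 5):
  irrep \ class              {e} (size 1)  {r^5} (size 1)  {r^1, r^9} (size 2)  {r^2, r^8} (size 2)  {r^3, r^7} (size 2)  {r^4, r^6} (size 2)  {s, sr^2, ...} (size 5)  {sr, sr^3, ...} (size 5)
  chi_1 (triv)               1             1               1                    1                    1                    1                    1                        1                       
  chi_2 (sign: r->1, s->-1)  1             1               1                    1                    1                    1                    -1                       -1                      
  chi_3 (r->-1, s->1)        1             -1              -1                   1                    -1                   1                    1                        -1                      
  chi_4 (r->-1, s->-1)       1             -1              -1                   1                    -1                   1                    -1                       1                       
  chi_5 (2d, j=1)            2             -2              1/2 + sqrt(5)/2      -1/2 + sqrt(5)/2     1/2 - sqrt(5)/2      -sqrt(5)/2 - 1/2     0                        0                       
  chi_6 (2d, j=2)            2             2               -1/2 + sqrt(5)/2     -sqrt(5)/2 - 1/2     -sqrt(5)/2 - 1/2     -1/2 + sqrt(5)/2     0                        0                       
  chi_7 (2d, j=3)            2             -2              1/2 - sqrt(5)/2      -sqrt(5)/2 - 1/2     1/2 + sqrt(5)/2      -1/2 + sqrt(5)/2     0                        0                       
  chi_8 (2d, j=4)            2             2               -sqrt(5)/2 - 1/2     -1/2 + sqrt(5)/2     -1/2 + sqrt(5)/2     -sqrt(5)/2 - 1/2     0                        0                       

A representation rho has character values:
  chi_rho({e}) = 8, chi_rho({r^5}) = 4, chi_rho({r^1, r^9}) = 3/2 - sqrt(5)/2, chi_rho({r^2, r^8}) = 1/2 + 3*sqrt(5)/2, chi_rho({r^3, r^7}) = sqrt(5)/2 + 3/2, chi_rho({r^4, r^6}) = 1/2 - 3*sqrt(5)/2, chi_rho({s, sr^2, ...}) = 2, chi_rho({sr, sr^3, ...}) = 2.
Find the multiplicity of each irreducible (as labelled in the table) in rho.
Multiplicities: chi_1: 2, chi_2: 0, chi_3: 0, chi_4: 0, chi_5: 1, chi_6: 0, chi_7: 0, chi_8: 2.

Justification: Use <chi_rho, chi> = (1/|G|) sum_C |C| * chi_rho(C) * conj(chi(C)) with |G| = 20 for each irreducible chi in the table:
  <chi_rho, chi_1> = (1/20)[1*(8)*conj(1) + 1*(4)*conj(1) + 2*(3/2 - sqrt(5)/2)*conj(1) + 2*(1/2 + 3*sqrt(5)/2)*conj(1) + 2*(sqrt(5)/2 + 3/2)*conj(1) + 2*(1/2 - 3*sqrt(5)/2)*conj(1) + 5*(2)*conj(1) + 5*(2)*conj(1)]
      = (1/20)[(8) + (4) + (3 - sqrt(5)) + (1 + 3*sqrt(5)) + (sqrt(5) + 3) + (1 - 3*sqrt(5)) + (10) + (10)] = 40/20 = 2
  <chi_rho, chi_2> = (1/20)[1*(8)*conj(1) + 1*(4)*conj(1) + 2*(3/2 - sqrt(5)/2)*conj(1) + 2*(1/2 + 3*sqrt(5)/2)*conj(1) + 2*(sqrt(5)/2 + 3/2)*conj(1) + 2*(1/2 - 3*sqrt(5)/2)*conj(1) + 5*(2)*conj(-1) + 5*(2)*conj(-1)]
      = (1/20)[(8) + (4) + (3 - sqrt(5)) + (1 + 3*sqrt(5)) + (sqrt(5) + 3) + (1 - 3*sqrt(5)) + (-10) + (-10)] = 0/20 = 0
  <chi_rho, chi_3> = (1/20)[1*(8)*conj(1) + 1*(4)*conj(-1) + 2*(3/2 - sqrt(5)/2)*conj(-1) + 2*(1/2 + 3*sqrt(5)/2)*conj(1) + 2*(sqrt(5)/2 + 3/2)*conj(-1) + 2*(1/2 - 3*sqrt(5)/2)*conj(1) + 5*(2)*conj(1) + 5*(2)*conj(-1)]
      = (1/20)[(8) + (-4) + (-3 + sqrt(5)) + (1 + 3*sqrt(5)) + (-3 - sqrt(5)) + (1 - 3*sqrt(5)) + (10) + (-10)] = 0/20 = 0
  <chi_rho, chi_4> = (1/20)[1*(8)*conj(1) + 1*(4)*conj(-1) + 2*(3/2 - sqrt(5)/2)*conj(-1) + 2*(1/2 + 3*sqrt(5)/2)*conj(1) + 2*(sqrt(5)/2 + 3/2)*conj(-1) + 2*(1/2 - 3*sqrt(5)/2)*conj(1) + 5*(2)*conj(-1) + 5*(2)*conj(1)]
      = (1/20)[(8) + (-4) + (-3 + sqrt(5)) + (1 + 3*sqrt(5)) + (-3 - sqrt(5)) + (1 - 3*sqrt(5)) + (-10) + (10)] = 0/20 = 0
  <chi_rho, chi_5> = (1/20)[1*(8)*conj(2) + 1*(4)*conj(-2) + 2*(3/2 - sqrt(5)/2)*conj(1/2 + sqrt(5)/2) + 2*(1/2 + 3*sqrt(5)/2)*conj(-1/2 + sqrt(5)/2) + 2*(sqrt(5)/2 + 3/2)*conj(1/2 - sqrt(5)/2) + 2*(1/2 - 3*sqrt(5)/2)*conj(-sqrt(5)/2 - 1/2) + 5*(2)*conj(0) + 5*(2)*conj(0)]
      = (1/20)[(16) + (-8) + (-1 + sqrt(5)) + (7 - sqrt(5)) + (-sqrt(5) - 1) + (sqrt(5) + 7) + (0) + (0)] = 20/20 = 1
  <chi_rho, chi_6> = (1/20)[1*(8)*conj(2) + 1*(4)*conj(2) + 2*(3/2 - sqrt(5)/2)*conj(-1/2 + sqrt(5)/2) + 2*(1/2 + 3*sqrt(5)/2)*conj(-sqrt(5)/2 - 1/2) + 2*(sqrt(5)/2 + 3/2)*conj(-sqrt(5)/2 - 1/2) + 2*(1/2 - 3*sqrt(5)/2)*conj(-1/2 + sqrt(5)/2) + 5*(2)*conj(0) + 5*(2)*conj(0)]
      = (1/20)[(16) + (8) + (-4 + 2*sqrt(5)) + (-8 - 2*sqrt(5)) + (-2*sqrt(5) - 4) + (-8 + 2*sqrt(5)) + (0) + (0)] = 0/20 = 0
  <chi_rho, chi_7> = (1/20)[1*(8)*conj(2) + 1*(4)*conj(-2) + 2*(3/2 - sqrt(5)/2)*conj(1/2 - sqrt(5)/2) + 2*(1/2 + 3*sqrt(5)/2)*conj(-sqrt(5)/2 - 1/2) + 2*(sqrt(5)/2 + 3/2)*conj(1/2 + sqrt(5)/2) + 2*(1/2 - 3*sqrt(5)/2)*conj(-1/2 + sqrt(5)/2) + 5*(2)*conj(0) + 5*(2)*conj(0)]
      = (1/20)[(16) + (-8) + (4 - 2*sqrt(5)) + (-8 - 2*sqrt(5)) + (4 + 2*sqrt(5)) + (-8 + 2*sqrt(5)) + (0) + (0)] = 0/20 = 0
  <chi_rho, chi_8> = (1/20)[1*(8)*conj(2) + 1*(4)*conj(2) + 2*(3/2 - sqrt(5)/2)*conj(-sqrt(5)/2 - 1/2) + 2*(1/2 + 3*sqrt(5)/2)*conj(-1/2 + sqrt(5)/2) + 2*(sqrt(5)/2 + 3/2)*conj(-1/2 + sqrt(5)/2) + 2*(1/2 - 3*sqrt(5)/2)*conj(-sqrt(5)/2 - 1/2) + 5*(2)*conj(0) + 5*(2)*conj(0)]
      = (1/20)[(16) + (8) + (1 - sqrt(5)) + (7 - sqrt(5)) + (1 + sqrt(5)) + (sqrt(5) + 7) + (0) + (0)] = 40/20 = 2
Dimension check: dim(rho) = sum (mult * dim) = 2*1 + 0*1 + 0*1 + 0*1 + 1*2 + 0*2 + 0*2 + 2*2 = 8 = chi_rho(e) = 8.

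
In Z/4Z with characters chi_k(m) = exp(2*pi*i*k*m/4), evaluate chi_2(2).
chi_2(2) = zeta_4^4 = 1

Details: chi_2(2) = zeta_4^(2*2) = zeta_4^4. Since zeta_4^4 = 1, this equals zeta_4^0 = exp(2*pi*i*0/4) = 1.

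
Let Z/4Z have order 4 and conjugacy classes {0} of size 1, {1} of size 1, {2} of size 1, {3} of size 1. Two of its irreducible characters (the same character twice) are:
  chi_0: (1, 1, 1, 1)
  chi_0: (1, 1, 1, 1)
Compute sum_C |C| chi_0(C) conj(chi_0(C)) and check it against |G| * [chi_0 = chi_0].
Sum = 4 = |G| = 4; so <chi_0, chi_0> = 1 (norm-1 confirms irreducibility).

Argument: Compute term by term over conjugacy classes (|C| * chi_0(C) * conj(chi_0(C))):
  1*(1)*conj(1) + 1*(1)*conj(1) + 1*(1)*conj(1) + 1*(1)*conj(1)
  = (1) + (1) + (1) + (1)
  = 4.
(Exp terms are combined using exp(i*s)*conj(exp(i*t)) = exp(i*(s-t)), and sums of them are collapsed using the identity that for every m > 1 the m distinct m-th roots of unity sum to 0, e.g. 1 + exp(2*I*pi/3) + exp(-2*I*pi/3) = 0.)
Dividing by |G| = 4 gives 4/4 = 1, matching the row-orthogonality relation <chi_0, chi_0> = [chi_0 = chi_0].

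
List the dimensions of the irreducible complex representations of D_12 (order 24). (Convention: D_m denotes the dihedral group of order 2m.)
Dimensions: 1, 1, 1, 1, 2, 2, 2, 2, 2

Derivation: There are 9 irreducibles (= number of conjugacy classes). Their dimensions d_i satisfy sum d_i^2 = |G| = 24: 1 + 1 + 1 + 1 + 4 + 4 + 4 + 4 + 4 = 24.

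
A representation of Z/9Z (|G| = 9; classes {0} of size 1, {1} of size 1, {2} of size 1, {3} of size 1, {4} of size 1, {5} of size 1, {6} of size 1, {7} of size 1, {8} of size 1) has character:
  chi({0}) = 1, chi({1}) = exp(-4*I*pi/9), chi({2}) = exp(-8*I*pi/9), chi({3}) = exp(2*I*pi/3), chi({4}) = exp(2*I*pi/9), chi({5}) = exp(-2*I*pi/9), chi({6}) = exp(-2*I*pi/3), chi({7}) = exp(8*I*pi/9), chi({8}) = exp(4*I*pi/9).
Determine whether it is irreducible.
Irreducible: <chi, chi> = 1.

Why: <chi, chi> = (1/|G|) sum_C |C| * |chi(C)|^2 = (1/9)[1*|1|^2 + 1*|exp(-4*I*pi/9)|^2 + 1*|exp(-8*I*pi/9)|^2 + 1*|exp(2*I*pi/3)|^2 + 1*|exp(2*I*pi/9)|^2 + 1*|exp(-2*I*pi/9)|^2 + 1*|exp(-2*I*pi/3)|^2 + 1*|exp(8*I*pi/9)|^2 + 1*|exp(4*I*pi/9)|^2]
  = (1/9)[(1) + (1) + (1) + (1) + (1) + (1) + (1) + (1) + (1)] = 9/9 = 1.
(Exp terms are combined using exp(i*s)*conj(exp(i*t)) = exp(i*(s-t)), and sums of them are collapsed using the identity that for every m > 1 the m distinct m-th roots of unity sum to 0, e.g. 1 + exp(2*I*pi/3) + exp(-2*I*pi/3) = 0.)
A character is irreducible iff <chi, chi> = 1, so this representation is irreducible.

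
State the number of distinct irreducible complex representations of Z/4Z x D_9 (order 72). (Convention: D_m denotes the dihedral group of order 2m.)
24

Justification: The number of irreducible complex representations of a finite group equals its number of conjugacy classes. For a direct product, #classes(G x H) = #classes(G) * #classes(H). Z/4Z has 4 classes (abelian), D_9 has 6 classes, so 4 * 6 = 24, so Z/4Z x D_9 (order 72) has exactly 24 irreducible complex representations.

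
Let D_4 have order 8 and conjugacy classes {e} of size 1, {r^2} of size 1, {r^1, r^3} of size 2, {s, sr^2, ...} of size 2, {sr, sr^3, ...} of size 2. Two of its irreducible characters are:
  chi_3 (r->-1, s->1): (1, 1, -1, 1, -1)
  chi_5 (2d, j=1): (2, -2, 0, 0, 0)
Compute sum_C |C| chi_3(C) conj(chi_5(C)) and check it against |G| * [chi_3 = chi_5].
Sum = 0; so <chi_3, chi_5> = 0 (distinct irreducibles are orthogonal).

Why: Compute term by term over conjugacy classes (|C| * chi_3(C) * conj(chi_5(C))):
  1*(1)*conj(2) + 1*(1)*conj(-2) + 2*(-1)*conj(0) + 2*(1)*conj(0) + 2*(-1)*conj(0)
  = (2) + (-2) + (0) + (0) + (0)
  = 0.
Dividing by |G| = 8 gives 0/8 = 0, matching the row-orthogonality relation <chi_3, chi_5> = [chi_3 = chi_5].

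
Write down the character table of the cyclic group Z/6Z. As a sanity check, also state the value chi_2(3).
Character table of Z/6Z (irreps indexed chi_0,...,chi_5 with chi_k(m) = zeta_6^(k*m), zeta_6 = exp(2*pi*i/6)):
  irrep \ class  {0} (size 1)  {1} (size 1)    {2} (size 1)    {3} (size 1)  {4} (size 1)    {5} (size 1)  
  chi_0          1             1               1               1             1               1             
  chi_1          1             exp(I*pi/3)     exp(2*I*pi/3)   -1            exp(-2*I*pi/3)  exp(-I*pi/3)  
  chi_2          1             exp(2*I*pi/3)   exp(-2*I*pi/3)  1             exp(2*I*pi/3)   exp(-2*I*pi/3)
  chi_3          1             -1              1               -1            1               -1            
  chi_4          1             exp(-2*I*pi/3)  exp(2*I*pi/3)   1             exp(-2*I*pi/3)  exp(2*I*pi/3) 
  chi_5          1             exp(-I*pi/3)    exp(-2*I*pi/3)  -1            exp(2*I*pi/3)   exp(I*pi/3)   

Spot check: chi_2(3) = zeta_6^(2*3) = zeta_6^6 = 1.

Details: Z/6Z is abelian, so all 6 irreducible complex representations are 1-dimensional. They are given by chi_k(m) = zeta_6^(k*m) for k = 0,...,5. Row orthogonality: sum_m chi_k(m) conj(chi_l(m)) = 6 * [k = l].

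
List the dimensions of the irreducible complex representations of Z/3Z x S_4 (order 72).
Dimensions: 1, 1, 1, 1, 1, 1, 2, 2, 2, 3, 3, 3, 3, 3, 3

Justification: There are 15 irreducibles (= number of conjugacy classes). Their dimensions d_i satisfy sum d_i^2 = |G| = 72: 1 + 1 + 1 + 1 + 1 + 1 + 4 + 4 + 4 + 9 + 9 + 9 + 9 + 9 + 9 = 72. (For the product with Z/3Z: each of the 3 1-dim characters of Z/3Z tensors with each irrep of S_4, giving 3 copies of each S_4-dimension.)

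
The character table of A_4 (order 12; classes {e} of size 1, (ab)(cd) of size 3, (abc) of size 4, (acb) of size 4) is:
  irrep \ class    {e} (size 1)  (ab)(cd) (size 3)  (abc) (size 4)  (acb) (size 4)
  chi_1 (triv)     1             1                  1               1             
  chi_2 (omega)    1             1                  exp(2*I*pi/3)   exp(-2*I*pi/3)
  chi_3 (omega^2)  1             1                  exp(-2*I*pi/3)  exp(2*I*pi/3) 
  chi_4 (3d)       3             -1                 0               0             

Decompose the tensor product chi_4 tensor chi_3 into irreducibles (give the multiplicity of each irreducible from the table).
chi_4 tensor chi_3 = chi_4 (all other irreducibles have multiplicity 0).

Proof sketch: The character of a tensor product is the pointwise product (chi_4 * chi_3)(C) = chi_4(C) * chi_3(C):
  {e}: (3)*(1), (ab)(cd): (-1)*(1), (abc): (0)*(exp(-2*I*pi/3)), (acb): (0)*(exp(2*I*pi/3))
so (chi_4 * chi_3) takes values
  {e} -> 3, (ab)(cd) -> -1, (abc) -> 0, (acb) -> 0.
Now take the inner product of this character with each irreducible chi from the table, <chi_4*chi_3, chi> = (1/12) sum_C |C| (chi_4*chi_3)(C) conj(chi(C)):
  <chi_4*chi_3, chi_1> = (1/12)[1*(3)*conj(1) + 3*(-1)*conj(1) + 4*(0)*conj(1) + 4*(0)*conj(1)]
      = (1/12)[(3) + (-3) + (0) + (0)] = 0/12 = 0
  <chi_4*chi_3, chi_2> = (1/12)[1*(3)*conj(1) + 3*(-1)*conj(1) + 4*(0)*conj(exp(2*I*pi/3)) + 4*(0)*conj(exp(-2*I*pi/3))]
      = (1/12)[(3) + (-3) + (0) + (0)] = 0/12 = 0
  <chi_4*chi_3, chi_3> = (1/12)[1*(3)*conj(1) + 3*(-1)*conj(1) + 4*(0)*conj(exp(-2*I*pi/3)) + 4*(0)*conj(exp(2*I*pi/3))]
      = (1/12)[(3) + (-3) + (0) + (0)] = 0/12 = 0
  <chi_4*chi_3, chi_4> = (1/12)[1*(3)*conj(3) + 3*(-1)*conj(-1) + 4*(0)*conj(0) + 4*(0)*conj(0)]
      = (1/12)[(9) + (3) + (0) + (0)] = 12/12 = 1
(Exp terms are combined using exp(i*s)*conj(exp(i*t)) = exp(i*(s-t)), and sums of them are collapsed using the identity that for every m > 1 the m distinct m-th roots of unity sum to 0, e.g. 1 + exp(2*I*pi/3) + exp(-2*I*pi/3) = 0.)
Hence the multiplicities are chi_4: 1. Dimension check: dim(chi_4)*dim(chi_3) = 3*1 = 3 and sum (mult * dim) = 1*3 = 3.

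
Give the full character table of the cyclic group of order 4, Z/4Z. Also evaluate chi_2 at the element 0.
Character table of Z/4Z (irreps indexed chi_0,...,chi_3 with chi_k(m) = zeta_4^(k*m), zeta_4 = exp(2*pi*i/4)):
  irrep \ class  {0} (size 1)  {1} (size 1)  {2} (size 1)  {3} (size 1)
  chi_0          1             1             1             1           
  chi_1          1             I             -1            -I          
  chi_2          1             -1            1             -1          
  chi_3          1             -I            -1            I           

Spot check: chi_2(0) = zeta_4^(2*0) = zeta_4^0 = 1.

Working: Z/4Z is abelian, so all 4 irreducible complex representations are 1-dimensional. They are given by chi_k(m) = zeta_4^(k*m) for k = 0,...,3. Row orthogonality: sum_m chi_k(m) conj(chi_l(m)) = 4 * [k = l].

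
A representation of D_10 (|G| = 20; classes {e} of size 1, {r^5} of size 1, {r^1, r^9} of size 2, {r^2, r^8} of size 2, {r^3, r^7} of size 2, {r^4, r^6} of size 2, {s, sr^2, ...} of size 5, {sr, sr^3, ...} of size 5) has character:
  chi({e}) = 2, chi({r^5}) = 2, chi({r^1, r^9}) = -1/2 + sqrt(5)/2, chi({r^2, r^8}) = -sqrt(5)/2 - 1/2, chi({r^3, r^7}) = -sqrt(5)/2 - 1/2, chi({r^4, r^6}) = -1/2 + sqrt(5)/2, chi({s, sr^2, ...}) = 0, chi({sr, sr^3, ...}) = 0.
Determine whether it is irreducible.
Irreducible: <chi, chi> = 1.

Justification: <chi, chi> = (1/|G|) sum_C |C| * |chi(C)|^2 = (1/20)[1*|2|^2 + 1*|2|^2 + 2*|-1/2 + sqrt(5)/2|^2 + 2*|-sqrt(5)/2 - 1/2|^2 + 2*|-sqrt(5)/2 - 1/2|^2 + 2*|-1/2 + sqrt(5)/2|^2 + 5*|0|^2 + 5*|0|^2]
  = (1/20)[(4) + (4) + (3 - sqrt(5)) + (sqrt(5) + 3) + (sqrt(5) + 3) + (3 - sqrt(5)) + (0) + (0)] = 20/20 = 1.
A character is irreducible iff <chi, chi> = 1, so this representation is irreducible.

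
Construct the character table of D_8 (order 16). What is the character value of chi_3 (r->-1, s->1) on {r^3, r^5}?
Conjugacy classes: {e} of size 1, {r^4} of size 1, {r^1, r^7} of size 2, {r^2, r^6} of size 2, {r^3, r^5} of size 2, {s, sr^2, ...} of size 4, {sr, sr^3, ...} of size 4.
Character table:
  irrep \ class              {e} (size 1)  {r^4} (size 1)  {r^1, r^7} (size 2)  {r^2, r^6} (size 2)  {r^3, r^5} (size 2)  {s, sr^2, ...} (size 4)  {sr, sr^3, ...} (size 4)
  chi_1 (triv)               1             1               1                    1                    1                    1                        1                       
  chi_2 (sign: r->1, s->-1)  1             1               1                    1                    1                    -1                       -1                      
  chi_3 (r->-1, s->1)        1             1               -1                   1                    -1                   1                        -1                      
  chi_4 (r->-1, s->-1)       1             1               -1                   1                    -1                   -1                       1                       
  chi_5 (2d, j=1)            2             -2              sqrt(2)              0                    -sqrt(2)             0                        0                       
  chi_6 (2d, j=2)            2             2               0                    -2                   0                    0                        0                       
  chi_7 (2d, j=3)            2             -2              -sqrt(2)             0                    sqrt(2)              0                        0                       

Spot check: chi_3 (r->-1, s->1) on {r^3, r^5} = -1.

Justification: D_8 has order 2*8 = 16 with 7 conjugacy classes, hence 7 irreducibles. Sum of squared dims 1 + 1 + 1 + 1 + 4 + 4 + 4 = 16 = |G|. Linear characters come from the abelianisation; the 2-dimensional irreps have character r^k -> 2*cos(2*pi*j*k/8), reflections -> 0.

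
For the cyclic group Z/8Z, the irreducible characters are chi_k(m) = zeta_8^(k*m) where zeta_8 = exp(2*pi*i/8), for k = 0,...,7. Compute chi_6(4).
chi_6(4) = zeta_8^24 = 1

chi_6(4) = zeta_8^(6*4) = zeta_8^24. Since zeta_8^8 = 1, this equals zeta_8^0 = exp(2*pi*i*0/8) = 1.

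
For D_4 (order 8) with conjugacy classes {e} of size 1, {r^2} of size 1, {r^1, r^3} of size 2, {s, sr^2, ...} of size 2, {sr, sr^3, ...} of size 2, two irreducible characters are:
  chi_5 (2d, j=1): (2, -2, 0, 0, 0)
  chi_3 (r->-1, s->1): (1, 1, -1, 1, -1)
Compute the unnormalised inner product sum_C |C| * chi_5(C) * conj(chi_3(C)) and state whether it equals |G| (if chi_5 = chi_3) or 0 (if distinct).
Sum = 0; so <chi_5, chi_3> = 0 (distinct irreducibles are orthogonal).

Why: Compute term by term over conjugacy classes (|C| * chi_5(C) * conj(chi_3(C))):
  1*(2)*conj(1) + 1*(-2)*conj(1) + 2*(0)*conj(-1) + 2*(0)*conj(1) + 2*(0)*conj(-1)
  = (2) + (-2) + (0) + (0) + (0)
  = 0.
Dividing by |G| = 8 gives 0/8 = 0, matching the row-orthogonality relation <chi_5, chi_3> = [chi_5 = chi_3].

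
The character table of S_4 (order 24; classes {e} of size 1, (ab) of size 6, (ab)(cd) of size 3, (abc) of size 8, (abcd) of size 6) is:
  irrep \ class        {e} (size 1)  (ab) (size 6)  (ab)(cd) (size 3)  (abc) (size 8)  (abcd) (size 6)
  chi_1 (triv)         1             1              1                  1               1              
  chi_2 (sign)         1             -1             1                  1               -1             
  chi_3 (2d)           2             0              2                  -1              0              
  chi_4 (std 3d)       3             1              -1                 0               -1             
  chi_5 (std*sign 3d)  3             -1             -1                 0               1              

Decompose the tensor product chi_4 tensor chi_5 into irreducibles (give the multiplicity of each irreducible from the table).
chi_4 tensor chi_5 = chi_2 + chi_3 + chi_4 + chi_5 (all other irreducibles have multiplicity 0).

Justification: The character of a tensor product is the pointwise product (chi_4 * chi_5)(C) = chi_4(C) * chi_5(C):
  {e}: (3)*(3), (ab): (1)*(-1), (ab)(cd): (-1)*(-1), (abc): (0)*(0), (abcd): (-1)*(1)
so (chi_4 * chi_5) takes values
  {e} -> 9, (ab) -> -1, (ab)(cd) -> 1, (abc) -> 0, (abcd) -> -1.
Now take the inner product of this character with each irreducible chi from the table, <chi_4*chi_5, chi> = (1/24) sum_C |C| (chi_4*chi_5)(C) conj(chi(C)):
  <chi_4*chi_5, chi_1> = (1/24)[1*(9)*conj(1) + 6*(-1)*conj(1) + 3*(1)*conj(1) + 8*(0)*conj(1) + 6*(-1)*conj(1)]
      = (1/24)[(9) + (-6) + (3) + (0) + (-6)] = 0/24 = 0
  <chi_4*chi_5, chi_2> = (1/24)[1*(9)*conj(1) + 6*(-1)*conj(-1) + 3*(1)*conj(1) + 8*(0)*conj(1) + 6*(-1)*conj(-1)]
      = (1/24)[(9) + (6) + (3) + (0) + (6)] = 24/24 = 1
  <chi_4*chi_5, chi_3> = (1/24)[1*(9)*conj(2) + 6*(-1)*conj(0) + 3*(1)*conj(2) + 8*(0)*conj(-1) + 6*(-1)*conj(0)]
      = (1/24)[(18) + (0) + (6) + (0) + (0)] = 24/24 = 1
  <chi_4*chi_5, chi_4> = (1/24)[1*(9)*conj(3) + 6*(-1)*conj(1) + 3*(1)*conj(-1) + 8*(0)*conj(0) + 6*(-1)*conj(-1)]
      = (1/24)[(27) + (-6) + (-3) + (0) + (6)] = 24/24 = 1
  <chi_4*chi_5, chi_5> = (1/24)[1*(9)*conj(3) + 6*(-1)*conj(-1) + 3*(1)*conj(-1) + 8*(0)*conj(0) + 6*(-1)*conj(1)]
      = (1/24)[(27) + (6) + (-3) + (0) + (-6)] = 24/24 = 1
Hence the multiplicities are chi_2: 1, chi_3: 1, chi_4: 1, chi_5: 1. Dimension check: dim(chi_4)*dim(chi_5) = 3*3 = 9 and sum (mult * dim) = 1*1 + 1*2 + 1*3 + 1*3 = 9.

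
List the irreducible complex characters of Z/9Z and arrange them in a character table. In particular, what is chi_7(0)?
Character table of Z/9Z (irreps indexed chi_0,...,chi_8 with chi_k(m) = zeta_9^(k*m), zeta_9 = exp(2*pi*i/9)):
  irrep \ class  {0} (size 1)  {1} (size 1)    {2} (size 1)    {3} (size 1)    {4} (size 1)    {5} (size 1)    {6} (size 1)    {7} (size 1)    {8} (size 1)  
  chi_0          1             1               1               1               1               1               1               1               1             
  chi_1          1             exp(2*I*pi/9)   exp(4*I*pi/9)   exp(2*I*pi/3)   exp(8*I*pi/9)   exp(-8*I*pi/9)  exp(-2*I*pi/3)  exp(-4*I*pi/9)  exp(-2*I*pi/9)
  chi_2          1             exp(4*I*pi/9)   exp(8*I*pi/9)   exp(-2*I*pi/3)  exp(-2*I*pi/9)  exp(2*I*pi/9)   exp(2*I*pi/3)   exp(-8*I*pi/9)  exp(-4*I*pi/9)
  chi_3          1             exp(2*I*pi/3)   exp(-2*I*pi/3)  1               exp(2*I*pi/3)   exp(-2*I*pi/3)  1               exp(2*I*pi/3)   exp(-2*I*pi/3)
  chi_4          1             exp(8*I*pi/9)   exp(-2*I*pi/9)  exp(2*I*pi/3)   exp(-4*I*pi/9)  exp(4*I*pi/9)   exp(-2*I*pi/3)  exp(2*I*pi/9)   exp(-8*I*pi/9)
  chi_5          1             exp(-8*I*pi/9)  exp(2*I*pi/9)   exp(-2*I*pi/3)  exp(4*I*pi/9)   exp(-4*I*pi/9)  exp(2*I*pi/3)   exp(-2*I*pi/9)  exp(8*I*pi/9) 
  chi_6          1             exp(-2*I*pi/3)  exp(2*I*pi/3)   1               exp(-2*I*pi/3)  exp(2*I*pi/3)   1               exp(-2*I*pi/3)  exp(2*I*pi/3) 
  chi_7          1             exp(-4*I*pi/9)  exp(-8*I*pi/9)  exp(2*I*pi/3)   exp(2*I*pi/9)   exp(-2*I*pi/9)  exp(-2*I*pi/3)  exp(8*I*pi/9)   exp(4*I*pi/9) 
  chi_8          1             exp(-2*I*pi/9)  exp(-4*I*pi/9)  exp(-2*I*pi/3)  exp(-8*I*pi/9)  exp(8*I*pi/9)   exp(2*I*pi/3)   exp(4*I*pi/9)   exp(2*I*pi/9) 

Spot check: chi_7(0) = zeta_9^(7*0) = zeta_9^0 = 1.

Solution. Z/9Z is abelian, so all 9 irreducible complex representations are 1-dimensional. They are given by chi_k(m) = zeta_9^(k*m) for k = 0,...,8. Row orthogonality: sum_m chi_k(m) conj(chi_l(m)) = 9 * [k = l].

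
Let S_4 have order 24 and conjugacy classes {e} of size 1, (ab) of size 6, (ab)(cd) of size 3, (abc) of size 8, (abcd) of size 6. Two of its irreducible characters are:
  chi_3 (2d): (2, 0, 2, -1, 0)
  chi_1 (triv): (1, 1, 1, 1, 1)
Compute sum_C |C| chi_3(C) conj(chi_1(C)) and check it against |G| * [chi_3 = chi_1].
Sum = 0; so <chi_3, chi_1> = 0 (distinct irreducibles are orthogonal).

Why: Compute term by term over conjugacy classes (|C| * chi_3(C) * conj(chi_1(C))):
  1*(2)*conj(1) + 6*(0)*conj(1) + 3*(2)*conj(1) + 8*(-1)*conj(1) + 6*(0)*conj(1)
  = (2) + (0) + (6) + (-8) + (0)
  = 0.
Dividing by |G| = 24 gives 0/24 = 0, matching the row-orthogonality relation <chi_3, chi_1> = [chi_3 = chi_1].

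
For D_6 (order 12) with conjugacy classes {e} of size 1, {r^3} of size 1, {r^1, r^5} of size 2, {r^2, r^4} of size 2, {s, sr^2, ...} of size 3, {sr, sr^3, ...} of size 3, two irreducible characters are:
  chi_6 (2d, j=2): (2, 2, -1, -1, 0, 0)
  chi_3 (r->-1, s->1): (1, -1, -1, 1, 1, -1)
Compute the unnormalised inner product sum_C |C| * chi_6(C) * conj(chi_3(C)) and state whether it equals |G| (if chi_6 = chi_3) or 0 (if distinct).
Sum = 0; so <chi_6, chi_3> = 0 (distinct irreducibles are orthogonal).

Details: Compute term by term over conjugacy classes (|C| * chi_6(C) * conj(chi_3(C))):
  1*(2)*conj(1) + 1*(2)*conj(-1) + 2*(-1)*conj(-1) + 2*(-1)*conj(1) + 3*(0)*conj(1) + 3*(0)*conj(-1)
  = (2) + (-2) + (2) + (-2) + (0) + (0)
  = 0.
Dividing by |G| = 12 gives 0/12 = 0, matching the row-orthogonality relation <chi_6, chi_3> = [chi_6 = chi_3].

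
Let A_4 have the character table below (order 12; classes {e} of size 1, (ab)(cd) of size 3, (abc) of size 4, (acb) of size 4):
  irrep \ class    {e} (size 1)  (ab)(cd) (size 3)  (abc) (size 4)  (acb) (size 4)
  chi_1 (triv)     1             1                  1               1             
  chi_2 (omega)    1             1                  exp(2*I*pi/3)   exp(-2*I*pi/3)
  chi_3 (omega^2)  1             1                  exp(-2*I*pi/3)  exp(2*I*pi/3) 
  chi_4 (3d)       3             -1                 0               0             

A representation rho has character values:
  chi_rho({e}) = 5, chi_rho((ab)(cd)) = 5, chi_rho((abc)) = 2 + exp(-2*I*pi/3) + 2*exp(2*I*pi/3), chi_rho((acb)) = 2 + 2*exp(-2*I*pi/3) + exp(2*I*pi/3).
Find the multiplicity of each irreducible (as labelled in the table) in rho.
Multiplicities: chi_1: 2, chi_2: 2, chi_3: 1, chi_4: 0.

Justification: Use <chi_rho, chi> = (1/|G|) sum_C |C| * chi_rho(C) * conj(chi(C)) with |G| = 12 for each irreducible chi in the table:
  <chi_rho, chi_1> = (1/12)[1*(5)*conj(1) + 3*(5)*conj(1) + 4*(2 + exp(-2*I*pi/3) + 2*exp(2*I*pi/3))*conj(1) + 4*(2 + 2*exp(-2*I*pi/3) + exp(2*I*pi/3))*conj(1)]
      = (1/12)[(5) + (15) + (8 + 4*exp(-2*I*pi/3) + 8*exp(2*I*pi/3)) + (8 + 8*exp(-2*I*pi/3) + 4*exp(2*I*pi/3))] = 24/12 = 2
  <chi_rho, chi_2> = (1/12)[1*(5)*conj(1) + 3*(5)*conj(1) + 4*(2 + exp(-2*I*pi/3) + 2*exp(2*I*pi/3))*conj(exp(2*I*pi/3)) + 4*(2 + 2*exp(-2*I*pi/3) + exp(2*I*pi/3))*conj(exp(-2*I*pi/3))]
      = (1/12)[(5) + (15) + (8 + 8*exp(-2*I*pi/3) + 4*exp(2*I*pi/3)) + (8 + 4*exp(-2*I*pi/3) + 8*exp(2*I*pi/3))] = 24/12 = 2
  <chi_rho, chi_3> = (1/12)[1*(5)*conj(1) + 3*(5)*conj(1) + 4*(2 + exp(-2*I*pi/3) + 2*exp(2*I*pi/3))*conj(exp(-2*I*pi/3)) + 4*(2 + 2*exp(-2*I*pi/3) + exp(2*I*pi/3))*conj(exp(2*I*pi/3))]
      = (1/12)[(5) + (15) + (-4) + (-4)] = 12/12 = 1
  <chi_rho, chi_4> = (1/12)[1*(5)*conj(3) + 3*(5)*conj(-1) + 4*(2 + exp(-2*I*pi/3) + 2*exp(2*I*pi/3))*conj(0) + 4*(2 + 2*exp(-2*I*pi/3) + exp(2*I*pi/3))*conj(0)]
      = (1/12)[(15) + (-15) + (0) + (0)] = 0/12 = 0
(Exp terms are combined using exp(i*s)*conj(exp(i*t)) = exp(i*(s-t)), and sums of them are collapsed using the identity that for every m > 1 the m distinct m-th roots of unity sum to 0, e.g. 1 + exp(2*I*pi/3) + exp(-2*I*pi/3) = 0.)
Dimension check: dim(rho) = sum (mult * dim) = 2*1 + 2*1 + 1*1 + 0*3 = 5 = chi_rho(e) = 5.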